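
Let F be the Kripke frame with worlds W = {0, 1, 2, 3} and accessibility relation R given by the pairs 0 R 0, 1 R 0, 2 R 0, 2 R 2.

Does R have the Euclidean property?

No

Euclidean: no — 2 R 0 and 2 R 2, but not 0 R 2.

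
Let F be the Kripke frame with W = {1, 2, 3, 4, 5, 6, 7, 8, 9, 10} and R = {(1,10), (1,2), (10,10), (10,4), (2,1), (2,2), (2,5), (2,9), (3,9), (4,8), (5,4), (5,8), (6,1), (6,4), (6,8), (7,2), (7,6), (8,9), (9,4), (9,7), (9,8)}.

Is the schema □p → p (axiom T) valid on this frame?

No

By correspondence theory, T is valid on a frame iff R is reflexive.
Reflexive: no — 1 is not related to itself.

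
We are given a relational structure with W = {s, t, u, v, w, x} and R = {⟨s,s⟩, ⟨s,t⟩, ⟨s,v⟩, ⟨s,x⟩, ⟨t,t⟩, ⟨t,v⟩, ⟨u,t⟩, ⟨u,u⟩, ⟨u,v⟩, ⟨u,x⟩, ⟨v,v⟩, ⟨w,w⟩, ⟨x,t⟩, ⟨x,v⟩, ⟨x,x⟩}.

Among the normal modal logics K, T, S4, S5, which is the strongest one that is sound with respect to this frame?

S4

Reflexive (axiom T): yes — every world is R-related to itself.
Transitive (axiom 4): yes — every two-step R-path is closed by a direct edge.
Euclidean (axiom 5): no — s R t and s R x, but not t R x.
So F validates K, T, S4; S5 would additionally require R to be Euclidean. The strongest is S4.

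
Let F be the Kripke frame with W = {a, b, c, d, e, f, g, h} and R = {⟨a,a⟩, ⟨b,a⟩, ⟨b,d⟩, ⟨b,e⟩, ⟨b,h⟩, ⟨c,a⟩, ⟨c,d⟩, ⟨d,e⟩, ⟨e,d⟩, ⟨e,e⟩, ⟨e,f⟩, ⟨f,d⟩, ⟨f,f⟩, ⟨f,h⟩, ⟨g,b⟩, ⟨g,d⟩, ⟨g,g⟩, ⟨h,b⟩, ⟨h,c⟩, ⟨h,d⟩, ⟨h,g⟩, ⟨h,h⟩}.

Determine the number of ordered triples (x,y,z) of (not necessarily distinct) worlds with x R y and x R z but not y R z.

39

Enumerating: (b,a,d), (b,a,e), (b,a,h), (b,d,a), (b,d,d), (b,d,h), (b,e,a), (b,e,h), (b,h,a), (b,h,e), (c,a,d), (c,d,a), … and 27 more.
Total: 39.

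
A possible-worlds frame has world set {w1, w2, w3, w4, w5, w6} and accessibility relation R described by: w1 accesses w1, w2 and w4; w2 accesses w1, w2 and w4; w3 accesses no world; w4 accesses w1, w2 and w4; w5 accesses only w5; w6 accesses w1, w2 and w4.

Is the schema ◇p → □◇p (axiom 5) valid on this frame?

Yes

Axiom 5 corresponds to the accessibility relation being Euclidean.
Euclidean: yes — any two successors of a common world are R-related.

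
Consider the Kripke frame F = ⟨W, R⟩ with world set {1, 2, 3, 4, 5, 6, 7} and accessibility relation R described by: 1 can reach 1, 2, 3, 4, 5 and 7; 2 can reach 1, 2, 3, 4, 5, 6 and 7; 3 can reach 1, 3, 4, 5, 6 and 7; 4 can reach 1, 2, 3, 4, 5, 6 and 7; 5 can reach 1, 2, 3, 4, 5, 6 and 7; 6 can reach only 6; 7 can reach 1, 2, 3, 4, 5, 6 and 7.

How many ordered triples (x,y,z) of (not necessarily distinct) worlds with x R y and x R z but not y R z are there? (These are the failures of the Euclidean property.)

39

Enumerating: (1,3,2), (2,1,6), (2,3,2), (2,6,1), (2,6,2), (2,6,3), (2,6,4), (2,6,5), (2,6,7), (3,1,6), (3,6,1), (3,6,3), … and 27 more.
Total: 39.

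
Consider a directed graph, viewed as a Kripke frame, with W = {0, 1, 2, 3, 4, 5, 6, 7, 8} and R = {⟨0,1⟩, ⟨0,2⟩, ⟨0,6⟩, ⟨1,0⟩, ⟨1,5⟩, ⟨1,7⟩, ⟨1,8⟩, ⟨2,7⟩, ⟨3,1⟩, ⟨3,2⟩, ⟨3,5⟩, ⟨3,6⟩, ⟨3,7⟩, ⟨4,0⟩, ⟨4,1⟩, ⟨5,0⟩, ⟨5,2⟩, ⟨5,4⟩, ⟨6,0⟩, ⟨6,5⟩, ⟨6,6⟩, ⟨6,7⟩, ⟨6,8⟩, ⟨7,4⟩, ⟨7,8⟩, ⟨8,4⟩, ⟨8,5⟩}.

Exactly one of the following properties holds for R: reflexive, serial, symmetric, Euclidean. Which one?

serial

Reflexive: no — 0 is not related to itself.
Serial: yes — every world has a successor (e.g. 0 R 1).
Symmetric: no — 0 R 2 but not 2 R 0.
Euclidean: no — 0 R 1 and 0 R 2, but not 1 R 2.
Only serial holds.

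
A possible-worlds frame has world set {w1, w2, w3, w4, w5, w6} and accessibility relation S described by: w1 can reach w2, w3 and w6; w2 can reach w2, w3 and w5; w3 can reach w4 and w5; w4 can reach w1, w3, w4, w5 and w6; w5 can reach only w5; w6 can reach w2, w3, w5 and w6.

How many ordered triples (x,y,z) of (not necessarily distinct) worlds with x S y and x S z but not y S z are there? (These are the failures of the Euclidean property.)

Enumerating: (w1,w2,w6), (w1,w3,w2), (w1,w3,w3), (w1,w3,w6), (w2,w3,w2), (w2,w3,w3), (w2,w5,w2), (w2,w5,w3), (w3,w5,w4), (w4,w1,w1), (w4,w1,w4), (w4,w1,w5), … and 16 more.
Total: 28.

28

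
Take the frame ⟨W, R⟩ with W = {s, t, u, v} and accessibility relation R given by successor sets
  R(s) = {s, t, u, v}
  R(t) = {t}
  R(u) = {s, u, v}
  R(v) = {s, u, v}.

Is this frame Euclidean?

No

Euclidean: no — s R t and s R u, but not t R u.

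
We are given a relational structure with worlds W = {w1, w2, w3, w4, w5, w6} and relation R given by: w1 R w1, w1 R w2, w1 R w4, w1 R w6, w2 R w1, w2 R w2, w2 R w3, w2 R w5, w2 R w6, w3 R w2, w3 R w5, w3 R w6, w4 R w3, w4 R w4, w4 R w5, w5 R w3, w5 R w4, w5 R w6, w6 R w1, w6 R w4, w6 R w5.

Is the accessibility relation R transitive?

No

Transitive: no — w1 R w2 and w2 R w3, but not w1 R w3.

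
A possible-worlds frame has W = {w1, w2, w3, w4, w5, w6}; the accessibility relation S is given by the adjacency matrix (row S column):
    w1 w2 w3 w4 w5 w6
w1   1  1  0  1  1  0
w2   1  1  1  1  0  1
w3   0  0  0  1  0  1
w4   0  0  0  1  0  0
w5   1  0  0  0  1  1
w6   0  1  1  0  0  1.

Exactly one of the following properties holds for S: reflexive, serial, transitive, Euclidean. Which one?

Reflexive: no — w3 is not related to itself.
Serial: yes — every world has a successor (e.g. w1 S w1).
Transitive: no — w1 S w2 and w2 S w3, but not w1 S w3.
Euclidean: no — w1 S w2 and w1 S w5, but not w2 S w5.
Only serial holds.

serial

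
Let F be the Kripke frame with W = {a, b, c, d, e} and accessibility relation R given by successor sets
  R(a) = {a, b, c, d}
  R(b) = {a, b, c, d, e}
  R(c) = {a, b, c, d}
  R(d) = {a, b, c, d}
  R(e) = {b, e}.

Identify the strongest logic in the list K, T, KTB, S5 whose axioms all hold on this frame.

Reflexive (axiom T): yes — every world is R-related to itself.
Symmetric (axiom B): yes — every pair in R has its reverse in R.
Euclidean (axiom 5): no — b R a and b R e, but not a R e.
So F validates K, T, KTB; S5 would additionally require R to be Euclidean. The strongest is KTB.

KTB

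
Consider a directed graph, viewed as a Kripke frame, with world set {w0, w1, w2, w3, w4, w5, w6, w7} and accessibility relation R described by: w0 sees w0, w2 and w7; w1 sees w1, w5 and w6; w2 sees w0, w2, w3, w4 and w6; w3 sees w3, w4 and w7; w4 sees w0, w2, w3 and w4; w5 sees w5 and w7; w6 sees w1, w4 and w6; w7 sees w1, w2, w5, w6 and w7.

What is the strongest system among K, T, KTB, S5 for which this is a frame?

Reflexive (axiom T): yes — every world is R-related to itself.
Symmetric (axiom B): no — w0 R w7 but not w7 R w0.
Euclidean (axiom 5): no — w0 R w2 and w0 R w7, but not w2 R w7.
So F validates K, T; KTB would additionally require R to be symmetric. The strongest is T.

T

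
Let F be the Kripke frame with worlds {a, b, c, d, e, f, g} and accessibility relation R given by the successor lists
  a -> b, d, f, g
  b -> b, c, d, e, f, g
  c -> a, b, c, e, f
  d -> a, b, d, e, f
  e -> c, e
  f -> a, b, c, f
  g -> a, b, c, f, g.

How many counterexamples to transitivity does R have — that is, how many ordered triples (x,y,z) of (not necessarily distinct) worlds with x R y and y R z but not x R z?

34

Enumerating: (a,b,c), (a,b,e), (a,d,a), (a,d,e), (a,f,a), (a,f,c), (a,g,a), (a,g,c), (b,c,a), (b,d,a), (b,f,a), (b,g,a), … and 22 more.
Total: 34.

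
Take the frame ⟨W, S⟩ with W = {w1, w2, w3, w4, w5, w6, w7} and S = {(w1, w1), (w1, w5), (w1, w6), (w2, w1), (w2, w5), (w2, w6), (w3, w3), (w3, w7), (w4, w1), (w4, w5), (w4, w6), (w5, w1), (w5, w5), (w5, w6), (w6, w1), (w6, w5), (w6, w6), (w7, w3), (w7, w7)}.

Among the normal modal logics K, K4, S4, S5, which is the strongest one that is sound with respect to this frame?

Transitive (axiom 4): yes — every two-step S-path is closed by a direct edge.
Reflexive (axiom T): no — w2 is not related to itself.
Euclidean (axiom 5): yes — any two successors of a common world are S-related.
So F validates K, K4; S4 would additionally require S to be reflexive. The strongest is K4.

K4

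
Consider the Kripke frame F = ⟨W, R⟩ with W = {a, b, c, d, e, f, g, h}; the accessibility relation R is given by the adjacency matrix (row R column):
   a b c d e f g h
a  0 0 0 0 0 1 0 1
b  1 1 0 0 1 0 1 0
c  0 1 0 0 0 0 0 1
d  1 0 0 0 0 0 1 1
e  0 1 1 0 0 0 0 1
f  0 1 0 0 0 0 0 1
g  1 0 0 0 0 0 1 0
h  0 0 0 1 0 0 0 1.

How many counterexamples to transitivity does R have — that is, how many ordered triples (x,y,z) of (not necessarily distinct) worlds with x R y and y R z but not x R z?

24

Enumerating: (a,f,b), (a,h,d), (b,a,f), (b,a,h), (b,e,c), (b,e,h), (c,b,a), (c,b,e), (c,b,g), (c,h,d), (d,a,f), (d,h,d), … and 12 more.
Total: 24.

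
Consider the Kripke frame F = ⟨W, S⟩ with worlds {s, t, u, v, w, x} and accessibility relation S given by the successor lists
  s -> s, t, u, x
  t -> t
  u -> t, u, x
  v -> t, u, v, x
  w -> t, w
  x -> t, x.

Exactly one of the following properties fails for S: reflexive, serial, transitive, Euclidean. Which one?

Euclidean

Reflexive: yes — every world is S-related to itself.
Serial: yes — every world has a successor (e.g. s S s).
Transitive: yes — every two-step S-path is closed by a direct edge.
Euclidean: no — s S t and s S u, but not t S u.
Only Euclidean fails.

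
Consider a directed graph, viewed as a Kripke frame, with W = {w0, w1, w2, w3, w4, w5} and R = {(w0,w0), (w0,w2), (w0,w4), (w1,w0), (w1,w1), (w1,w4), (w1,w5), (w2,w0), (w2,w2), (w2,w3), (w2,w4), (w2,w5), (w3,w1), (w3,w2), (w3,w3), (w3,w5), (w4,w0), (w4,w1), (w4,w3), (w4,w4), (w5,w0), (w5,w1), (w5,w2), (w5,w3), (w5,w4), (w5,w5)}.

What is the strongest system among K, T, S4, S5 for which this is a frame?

Reflexive (axiom T): yes — every world is R-related to itself.
Transitive (axiom 4): no — w0 R w2 and w2 R w3, but not w0 R w3.
Euclidean (axiom 5): no — w0 R w4 and w0 R w2, but not w4 R w2.
So F validates K, T; S4 would additionally require R to be transitive. The strongest is T.

T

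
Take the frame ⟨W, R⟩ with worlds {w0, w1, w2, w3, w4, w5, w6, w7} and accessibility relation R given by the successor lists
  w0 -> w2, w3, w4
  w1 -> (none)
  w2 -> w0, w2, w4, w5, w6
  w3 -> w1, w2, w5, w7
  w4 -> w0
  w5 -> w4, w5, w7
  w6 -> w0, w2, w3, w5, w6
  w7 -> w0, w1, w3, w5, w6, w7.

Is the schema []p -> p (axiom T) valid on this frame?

No

By correspondence theory, T is valid on a frame iff R is reflexive.
Reflexive: no — w0 is not related to itself.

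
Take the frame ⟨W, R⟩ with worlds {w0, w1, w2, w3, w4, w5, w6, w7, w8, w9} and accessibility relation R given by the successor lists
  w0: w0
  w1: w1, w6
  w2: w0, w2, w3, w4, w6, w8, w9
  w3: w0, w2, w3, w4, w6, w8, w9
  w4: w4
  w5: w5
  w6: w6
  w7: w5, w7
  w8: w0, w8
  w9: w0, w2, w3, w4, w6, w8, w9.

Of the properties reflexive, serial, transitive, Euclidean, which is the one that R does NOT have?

Reflexive: yes — every world is R-related to itself.
Serial: yes — every world has a successor (e.g. w0 R w0).
Transitive: yes — every two-step R-path is closed by a direct edge.
Euclidean: no — w2 R w0 and w2 R w3, but not w0 R w3.
Only Euclidean fails.

Euclidean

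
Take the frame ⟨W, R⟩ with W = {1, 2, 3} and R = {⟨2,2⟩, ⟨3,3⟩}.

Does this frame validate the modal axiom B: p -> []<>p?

Yes

By correspondence theory, B is valid on a frame iff R is symmetric.
Symmetric: yes — every pair in R has its reverse in R.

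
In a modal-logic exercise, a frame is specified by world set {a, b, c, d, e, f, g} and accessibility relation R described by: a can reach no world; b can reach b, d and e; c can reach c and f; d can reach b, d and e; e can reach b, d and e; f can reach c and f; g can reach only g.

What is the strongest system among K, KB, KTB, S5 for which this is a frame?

Symmetric (axiom B): yes — every pair in R has its reverse in R.
Reflexive (axiom T): no — a is not related to itself.
Euclidean (axiom 5): yes — any two successors of a common world are R-related.
So F validates K, KB; KTB would additionally require R to be reflexive. The strongest is KB.

KB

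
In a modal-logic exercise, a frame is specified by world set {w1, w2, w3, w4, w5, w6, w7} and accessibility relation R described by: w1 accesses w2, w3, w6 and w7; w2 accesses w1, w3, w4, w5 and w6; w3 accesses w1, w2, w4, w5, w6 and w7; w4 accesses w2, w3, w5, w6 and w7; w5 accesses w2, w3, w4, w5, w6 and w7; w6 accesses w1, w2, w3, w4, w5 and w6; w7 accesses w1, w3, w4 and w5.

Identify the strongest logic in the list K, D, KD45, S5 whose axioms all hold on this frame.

D

Serial (axiom D): yes — every world has a successor (e.g. w1 R w2).
Euclidean (axiom 5): no — w1 R w2 and w1 R w7, but not w2 R w7.
Transitive (axiom 4): no — w1 R w2 and w2 R w4, but not w1 R w4.
Reflexive (axiom T): no — w1 is not related to itself.
So F validates K, D; KD45 would additionally require R to be Euclidean and transitive. The strongest is D.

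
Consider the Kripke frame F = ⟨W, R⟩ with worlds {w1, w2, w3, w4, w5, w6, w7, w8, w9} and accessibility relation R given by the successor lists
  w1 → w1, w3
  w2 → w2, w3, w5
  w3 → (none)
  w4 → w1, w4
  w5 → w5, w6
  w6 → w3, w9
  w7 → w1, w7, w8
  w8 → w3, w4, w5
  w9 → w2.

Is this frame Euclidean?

Euclidean: no — w2 R w3 and w2 R w5, but not w3 R w5.

No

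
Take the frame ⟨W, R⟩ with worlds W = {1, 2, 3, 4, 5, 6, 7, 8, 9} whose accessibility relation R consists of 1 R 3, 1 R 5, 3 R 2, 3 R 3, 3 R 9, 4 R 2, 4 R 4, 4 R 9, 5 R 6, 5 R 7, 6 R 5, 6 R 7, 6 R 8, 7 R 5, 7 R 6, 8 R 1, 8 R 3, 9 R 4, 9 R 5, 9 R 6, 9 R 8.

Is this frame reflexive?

No

Reflexive: no — 1 is not related to itself.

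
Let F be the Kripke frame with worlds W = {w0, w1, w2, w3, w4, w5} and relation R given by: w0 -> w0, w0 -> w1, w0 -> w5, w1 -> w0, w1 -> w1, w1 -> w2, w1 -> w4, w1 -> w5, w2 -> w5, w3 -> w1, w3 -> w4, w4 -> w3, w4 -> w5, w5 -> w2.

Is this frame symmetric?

Symmetric: no — w0 R w5 but not w5 R w0.

No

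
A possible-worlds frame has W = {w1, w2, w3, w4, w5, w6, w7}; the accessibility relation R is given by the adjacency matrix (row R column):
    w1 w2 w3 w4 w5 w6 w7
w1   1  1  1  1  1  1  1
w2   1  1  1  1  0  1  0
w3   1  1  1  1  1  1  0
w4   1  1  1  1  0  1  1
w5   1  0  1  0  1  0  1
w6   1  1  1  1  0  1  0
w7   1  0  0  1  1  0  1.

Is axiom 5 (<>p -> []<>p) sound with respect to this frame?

The schema 5 characterises exactly the Euclidean frames.
Euclidean: no — w1 R w2 and w1 R w5, but not w2 R w5.

No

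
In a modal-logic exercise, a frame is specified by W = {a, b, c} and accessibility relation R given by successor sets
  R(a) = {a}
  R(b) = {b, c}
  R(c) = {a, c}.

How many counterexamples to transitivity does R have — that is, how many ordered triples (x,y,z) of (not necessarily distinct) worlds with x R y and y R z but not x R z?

1

Enumerating: (b,c,a).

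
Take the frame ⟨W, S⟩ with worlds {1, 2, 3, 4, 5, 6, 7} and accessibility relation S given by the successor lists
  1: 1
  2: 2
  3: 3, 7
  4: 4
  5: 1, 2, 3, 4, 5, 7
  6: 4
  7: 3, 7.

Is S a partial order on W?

No

Reflexive: no — 6 is not related to itself.
Transitive: yes — every two-step S-path is closed by a direct edge.
Antisymmetric: no — 3 S 7 and 7 S 3 with 3 ≠ 7.
So S is not a partial order.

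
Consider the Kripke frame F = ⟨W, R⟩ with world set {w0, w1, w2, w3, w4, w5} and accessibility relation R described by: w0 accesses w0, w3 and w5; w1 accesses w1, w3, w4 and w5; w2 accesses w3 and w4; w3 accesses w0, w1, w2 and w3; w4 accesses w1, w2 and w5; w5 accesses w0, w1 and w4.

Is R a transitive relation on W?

No

Transitive: no — w0 R w3 and w3 R w1, but not w0 R w1.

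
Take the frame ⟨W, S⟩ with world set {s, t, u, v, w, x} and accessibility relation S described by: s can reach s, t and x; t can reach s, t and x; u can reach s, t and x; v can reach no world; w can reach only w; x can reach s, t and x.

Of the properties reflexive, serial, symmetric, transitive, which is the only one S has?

Reflexive: no — u is not related to itself.
Serial: no — v has no S-successor.
Symmetric: no — u S s but not s S u.
Transitive: yes — every two-step S-path is closed by a direct edge.
Only transitive holds.

transitive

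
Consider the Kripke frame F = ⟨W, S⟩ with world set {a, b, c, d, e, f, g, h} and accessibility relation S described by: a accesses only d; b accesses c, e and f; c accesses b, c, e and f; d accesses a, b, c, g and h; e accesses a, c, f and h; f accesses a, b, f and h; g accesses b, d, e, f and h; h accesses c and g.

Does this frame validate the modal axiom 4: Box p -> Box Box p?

No

Axiom 4 corresponds to the accessibility relation being transitive.
Transitive: no — a S d and d S b, but not a S b.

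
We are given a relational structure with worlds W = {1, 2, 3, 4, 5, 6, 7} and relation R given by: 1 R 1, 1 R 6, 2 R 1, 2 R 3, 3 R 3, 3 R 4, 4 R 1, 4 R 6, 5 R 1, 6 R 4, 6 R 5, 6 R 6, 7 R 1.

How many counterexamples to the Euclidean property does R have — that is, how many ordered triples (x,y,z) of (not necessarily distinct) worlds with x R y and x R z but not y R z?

Enumerating: (1,6,1), (2,1,3), (2,3,1), (3,4,3), (3,4,4), (4,6,1), (6,4,4), (6,4,5), (6,5,4), (6,5,5), (6,5,6).

11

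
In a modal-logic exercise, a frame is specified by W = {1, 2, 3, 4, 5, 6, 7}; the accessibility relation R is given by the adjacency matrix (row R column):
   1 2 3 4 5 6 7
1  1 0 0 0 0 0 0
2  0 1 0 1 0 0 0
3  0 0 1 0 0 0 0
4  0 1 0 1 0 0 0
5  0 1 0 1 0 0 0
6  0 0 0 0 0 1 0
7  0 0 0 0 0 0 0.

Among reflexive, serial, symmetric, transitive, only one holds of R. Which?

Reflexive: no — 5 is not related to itself.
Serial: no — 7 has no R-successor.
Symmetric: no — 5 R 2 but not 2 R 5.
Transitive: yes — every two-step R-path is closed by a direct edge.
Only transitive holds.

transitive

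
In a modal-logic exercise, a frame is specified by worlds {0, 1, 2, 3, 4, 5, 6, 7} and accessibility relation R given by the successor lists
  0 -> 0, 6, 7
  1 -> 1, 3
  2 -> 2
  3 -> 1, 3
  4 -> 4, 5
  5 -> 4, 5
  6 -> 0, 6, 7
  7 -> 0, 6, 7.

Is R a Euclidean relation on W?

Yes

Euclidean: yes — any two successors of a common world are R-related.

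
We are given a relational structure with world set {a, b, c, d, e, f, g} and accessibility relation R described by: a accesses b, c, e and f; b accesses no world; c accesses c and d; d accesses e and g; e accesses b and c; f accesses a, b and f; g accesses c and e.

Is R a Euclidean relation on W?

Euclidean: no — a R b and a R c, but not b R c.

No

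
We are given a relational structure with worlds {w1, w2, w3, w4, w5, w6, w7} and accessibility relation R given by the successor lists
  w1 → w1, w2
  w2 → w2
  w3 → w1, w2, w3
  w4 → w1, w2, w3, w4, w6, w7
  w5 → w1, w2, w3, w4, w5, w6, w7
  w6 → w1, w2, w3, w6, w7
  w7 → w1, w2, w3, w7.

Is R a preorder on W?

Reflexive: yes — every world is R-related to itself.
Transitive: yes — every two-step R-path is closed by a direct edge.
So R is a preorder.

Yes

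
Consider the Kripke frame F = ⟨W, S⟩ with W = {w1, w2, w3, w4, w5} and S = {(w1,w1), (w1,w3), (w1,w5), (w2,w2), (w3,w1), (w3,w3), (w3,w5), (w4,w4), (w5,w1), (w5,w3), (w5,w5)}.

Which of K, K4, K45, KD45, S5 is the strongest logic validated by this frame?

S5

Transitive (axiom 4): yes — every two-step S-path is closed by a direct edge.
Euclidean (axiom 5): yes — any two successors of a common world are S-related.
Serial (axiom D): yes — every world has a successor (e.g. w1 S w1).
Reflexive (axiom T): yes — every world is S-related to itself.
So F validates K, K4, K45, KD45, S5. The strongest is S5.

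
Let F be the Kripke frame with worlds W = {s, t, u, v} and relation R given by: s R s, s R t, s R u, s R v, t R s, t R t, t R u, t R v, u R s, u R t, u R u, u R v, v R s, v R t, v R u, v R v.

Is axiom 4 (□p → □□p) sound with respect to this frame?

By correspondence theory, 4 is valid on a frame iff R is transitive.
Transitive: yes — every two-step R-path is closed by a direct edge.

Yes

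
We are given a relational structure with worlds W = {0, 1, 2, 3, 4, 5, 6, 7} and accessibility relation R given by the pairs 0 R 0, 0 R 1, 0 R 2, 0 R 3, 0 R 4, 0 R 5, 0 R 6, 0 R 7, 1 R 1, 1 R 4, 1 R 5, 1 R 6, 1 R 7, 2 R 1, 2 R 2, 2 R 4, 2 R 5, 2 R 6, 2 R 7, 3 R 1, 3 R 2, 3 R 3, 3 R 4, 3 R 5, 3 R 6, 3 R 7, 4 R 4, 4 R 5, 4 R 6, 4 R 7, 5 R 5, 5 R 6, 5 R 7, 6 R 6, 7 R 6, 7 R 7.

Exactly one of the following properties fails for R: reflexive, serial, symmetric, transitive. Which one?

symmetric

Reflexive: yes — every world is R-related to itself.
Serial: yes — every world has a successor (e.g. 0 R 0).
Symmetric: no — 0 R 1 but not 1 R 0.
Transitive: yes — every two-step R-path is closed by a direct edge.
Only symmetric fails.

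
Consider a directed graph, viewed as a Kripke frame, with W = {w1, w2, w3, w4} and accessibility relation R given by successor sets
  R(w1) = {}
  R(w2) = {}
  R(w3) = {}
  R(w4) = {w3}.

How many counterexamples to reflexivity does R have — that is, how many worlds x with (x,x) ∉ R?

4

Enumerating: w1, w2, w3, w4.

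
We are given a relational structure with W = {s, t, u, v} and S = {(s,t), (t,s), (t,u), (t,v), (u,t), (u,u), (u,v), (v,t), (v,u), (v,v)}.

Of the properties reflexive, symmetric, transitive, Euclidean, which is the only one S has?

Reflexive: no — s is not related to itself.
Symmetric: yes — every pair in S has its reverse in S.
Transitive: no — s S t and t S u, but not s S u.
Euclidean: no — t S s and t S u, but not s S u.
Only symmetric holds.

symmetric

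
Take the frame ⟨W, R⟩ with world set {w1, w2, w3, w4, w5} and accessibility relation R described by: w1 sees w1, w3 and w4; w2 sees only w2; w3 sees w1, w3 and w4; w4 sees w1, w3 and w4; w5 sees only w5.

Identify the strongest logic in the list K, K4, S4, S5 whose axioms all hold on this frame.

S5

Transitive (axiom 4): yes — every two-step R-path is closed by a direct edge.
Reflexive (axiom T): yes — every world is R-related to itself.
Euclidean (axiom 5): yes — any two successors of a common world are R-related.
So F validates K, K4, S4, S5. The strongest is S5.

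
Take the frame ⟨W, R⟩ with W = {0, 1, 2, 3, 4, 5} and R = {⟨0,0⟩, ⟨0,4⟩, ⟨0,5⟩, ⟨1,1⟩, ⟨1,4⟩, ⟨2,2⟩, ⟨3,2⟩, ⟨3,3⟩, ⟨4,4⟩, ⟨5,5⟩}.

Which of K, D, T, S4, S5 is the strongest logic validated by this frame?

Serial (axiom D): yes — every world has a successor (e.g. 0 R 0).
Reflexive (axiom T): yes — every world is R-related to itself.
Transitive (axiom 4): yes — every two-step R-path is closed by a direct edge.
Euclidean (axiom 5): no — 0 R 4 and 0 R 5, but not 4 R 5.
So F validates K, D, T, S4; S5 would additionally require R to be Euclidean. The strongest is S4.

S4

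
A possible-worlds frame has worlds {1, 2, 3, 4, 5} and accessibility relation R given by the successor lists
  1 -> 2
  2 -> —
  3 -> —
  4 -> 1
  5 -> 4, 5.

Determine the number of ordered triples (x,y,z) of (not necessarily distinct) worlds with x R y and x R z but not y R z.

4

Enumerating: (1,2,2), (4,1,1), (5,4,4), (5,4,5).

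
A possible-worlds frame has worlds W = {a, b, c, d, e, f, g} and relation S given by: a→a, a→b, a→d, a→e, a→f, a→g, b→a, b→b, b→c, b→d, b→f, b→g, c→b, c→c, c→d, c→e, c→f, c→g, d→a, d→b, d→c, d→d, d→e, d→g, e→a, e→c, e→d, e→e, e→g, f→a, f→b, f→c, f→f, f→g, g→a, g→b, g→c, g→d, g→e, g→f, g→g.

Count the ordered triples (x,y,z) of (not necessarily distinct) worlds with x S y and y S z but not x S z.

Enumerating: (a,b,c), (a,d,c), (a,e,c), (a,f,c), (a,g,c), (b,a,e), (b,c,e), (b,d,e), (b,g,e), (c,b,a), (c,d,a), (c,e,a), … and 20 more.
Total: 32.

32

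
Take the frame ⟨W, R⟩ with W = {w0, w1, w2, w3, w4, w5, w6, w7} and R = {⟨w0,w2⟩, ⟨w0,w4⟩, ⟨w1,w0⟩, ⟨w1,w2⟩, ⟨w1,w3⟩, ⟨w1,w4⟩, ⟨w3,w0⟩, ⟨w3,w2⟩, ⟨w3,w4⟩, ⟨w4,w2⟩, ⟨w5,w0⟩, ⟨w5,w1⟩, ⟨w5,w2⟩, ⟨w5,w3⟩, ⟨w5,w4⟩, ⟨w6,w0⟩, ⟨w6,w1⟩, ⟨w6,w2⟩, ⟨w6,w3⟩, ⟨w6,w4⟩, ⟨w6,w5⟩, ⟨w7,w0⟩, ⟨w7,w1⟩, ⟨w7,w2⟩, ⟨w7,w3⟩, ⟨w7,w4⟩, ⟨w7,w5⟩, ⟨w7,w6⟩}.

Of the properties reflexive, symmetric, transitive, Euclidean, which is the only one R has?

transitive

Reflexive: no — w0 is not related to itself.
Symmetric: no — w0 R w2 but not w2 R w0.
Transitive: yes — every two-step R-path is closed by a direct edge.
Euclidean: no — w0 R w2 and w0 R w4, but not w2 R w4.
Only transitive holds.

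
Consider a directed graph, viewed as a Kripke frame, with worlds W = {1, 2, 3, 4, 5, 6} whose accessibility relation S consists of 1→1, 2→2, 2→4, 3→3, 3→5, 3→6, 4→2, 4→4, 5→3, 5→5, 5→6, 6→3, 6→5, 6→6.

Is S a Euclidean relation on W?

Yes

Euclidean: yes — any two successors of a common world are S-related.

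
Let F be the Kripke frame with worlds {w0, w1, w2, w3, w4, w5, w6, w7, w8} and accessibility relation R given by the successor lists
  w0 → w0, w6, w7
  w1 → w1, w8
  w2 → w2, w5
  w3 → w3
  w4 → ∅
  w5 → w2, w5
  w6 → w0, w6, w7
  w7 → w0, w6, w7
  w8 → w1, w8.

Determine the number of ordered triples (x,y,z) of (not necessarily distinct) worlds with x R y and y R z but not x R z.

R is transitive; there are no such tuples.

0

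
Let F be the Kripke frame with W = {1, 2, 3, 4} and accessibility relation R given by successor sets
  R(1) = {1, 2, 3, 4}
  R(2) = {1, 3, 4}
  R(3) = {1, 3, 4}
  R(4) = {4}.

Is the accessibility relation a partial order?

No

Reflexive: no — 2 is not related to itself.
Transitive: no — 3 R 1 and 1 R 2, but not 3 R 2.
Antisymmetric: no — 1 R 2 and 2 R 1 with 1 ≠ 2.
So R is not a partial order.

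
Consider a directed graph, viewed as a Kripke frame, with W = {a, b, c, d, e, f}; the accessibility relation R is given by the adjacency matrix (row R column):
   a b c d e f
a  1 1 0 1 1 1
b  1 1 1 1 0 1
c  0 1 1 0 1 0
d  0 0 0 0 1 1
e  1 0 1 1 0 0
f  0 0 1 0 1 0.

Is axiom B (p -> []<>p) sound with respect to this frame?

By correspondence theory, B is valid on a frame iff R is symmetric.
Symmetric: no — a R d but not d R a.

No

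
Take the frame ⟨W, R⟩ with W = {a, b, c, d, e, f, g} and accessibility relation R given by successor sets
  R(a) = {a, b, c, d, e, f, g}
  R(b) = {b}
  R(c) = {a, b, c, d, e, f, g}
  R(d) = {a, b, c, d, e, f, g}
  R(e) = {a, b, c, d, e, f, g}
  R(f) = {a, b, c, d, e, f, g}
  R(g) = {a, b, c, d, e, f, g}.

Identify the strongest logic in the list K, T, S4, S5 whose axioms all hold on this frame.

S4

Reflexive (axiom T): yes — every world is R-related to itself.
Transitive (axiom 4): yes — every two-step R-path is closed by a direct edge.
Euclidean (axiom 5): no — a R b and a R c, but not b R c.
So F validates K, T, S4; S5 would additionally require R to be Euclidean. The strongest is S4.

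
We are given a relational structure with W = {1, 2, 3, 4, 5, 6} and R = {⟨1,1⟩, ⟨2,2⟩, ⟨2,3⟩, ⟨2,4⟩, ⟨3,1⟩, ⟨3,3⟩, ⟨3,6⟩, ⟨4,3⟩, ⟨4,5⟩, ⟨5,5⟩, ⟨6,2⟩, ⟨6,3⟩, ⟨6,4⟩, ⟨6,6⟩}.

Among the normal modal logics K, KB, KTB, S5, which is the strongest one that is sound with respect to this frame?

Symmetric (axiom B): no — 2 R 3 but not 3 R 2.
Reflexive (axiom T): no — 4 is not related to itself.
Euclidean (axiom 5): no — 2 R 3 and 2 R 4, but not 3 R 4.
So F validates K; KB would additionally require R to be symmetric. The strongest is K.

K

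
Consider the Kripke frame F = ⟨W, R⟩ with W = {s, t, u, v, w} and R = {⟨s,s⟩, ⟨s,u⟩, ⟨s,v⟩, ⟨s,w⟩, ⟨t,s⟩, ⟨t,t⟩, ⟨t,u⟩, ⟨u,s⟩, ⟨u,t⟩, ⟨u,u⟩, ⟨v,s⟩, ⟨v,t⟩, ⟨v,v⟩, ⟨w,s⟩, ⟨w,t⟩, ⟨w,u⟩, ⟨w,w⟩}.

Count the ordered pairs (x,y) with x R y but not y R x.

Enumerating: (t,s), (v,t), (w,t), (w,u).

4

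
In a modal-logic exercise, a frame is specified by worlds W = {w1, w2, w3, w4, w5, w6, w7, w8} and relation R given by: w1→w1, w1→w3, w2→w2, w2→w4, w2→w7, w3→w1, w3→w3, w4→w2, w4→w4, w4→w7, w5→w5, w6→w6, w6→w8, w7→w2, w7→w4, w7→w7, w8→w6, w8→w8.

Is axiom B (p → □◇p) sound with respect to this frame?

The schema B characterises exactly the symmetric frames.
Symmetric: yes — every pair in R has its reverse in R.

Yes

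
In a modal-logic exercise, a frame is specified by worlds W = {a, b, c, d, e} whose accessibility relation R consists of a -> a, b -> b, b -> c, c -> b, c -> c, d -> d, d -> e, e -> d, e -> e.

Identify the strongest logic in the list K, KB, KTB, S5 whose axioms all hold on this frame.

S5

Symmetric (axiom B): yes — every pair in R has its reverse in R.
Reflexive (axiom T): yes — every world is R-related to itself.
Euclidean (axiom 5): yes — any two successors of a common world are R-related.
So F validates K, KB, KTB, S5. The strongest is S5.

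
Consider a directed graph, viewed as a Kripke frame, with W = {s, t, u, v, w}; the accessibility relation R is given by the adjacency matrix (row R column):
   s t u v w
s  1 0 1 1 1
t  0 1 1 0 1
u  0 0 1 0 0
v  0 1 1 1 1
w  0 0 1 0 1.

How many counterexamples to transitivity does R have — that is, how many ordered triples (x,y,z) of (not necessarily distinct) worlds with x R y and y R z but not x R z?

1

Enumerating: (s,v,t).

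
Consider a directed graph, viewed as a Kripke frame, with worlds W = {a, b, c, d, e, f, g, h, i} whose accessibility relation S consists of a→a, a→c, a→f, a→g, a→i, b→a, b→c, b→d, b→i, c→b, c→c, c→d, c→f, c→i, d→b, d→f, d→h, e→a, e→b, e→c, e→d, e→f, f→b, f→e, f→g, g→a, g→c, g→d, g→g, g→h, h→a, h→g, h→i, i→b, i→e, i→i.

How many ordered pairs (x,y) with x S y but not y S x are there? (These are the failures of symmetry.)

20

Enumerating: (a,c), (a,f), (a,i), (b,a), (c,d), (c,f), (c,i), (d,f), (d,h), (e,a), (e,b), (e,c), … and 8 more.
Total: 20.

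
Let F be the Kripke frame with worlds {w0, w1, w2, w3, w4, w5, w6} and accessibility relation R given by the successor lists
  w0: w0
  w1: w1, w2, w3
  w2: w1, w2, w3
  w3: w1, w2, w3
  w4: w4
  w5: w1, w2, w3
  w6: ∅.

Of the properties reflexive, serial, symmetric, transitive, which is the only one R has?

Reflexive: no — w5 is not related to itself.
Serial: no — w6 has no R-successor.
Symmetric: no — w5 R w1 but not w1 R w5.
Transitive: yes — every two-step R-path is closed by a direct edge.
Only transitive holds.

transitive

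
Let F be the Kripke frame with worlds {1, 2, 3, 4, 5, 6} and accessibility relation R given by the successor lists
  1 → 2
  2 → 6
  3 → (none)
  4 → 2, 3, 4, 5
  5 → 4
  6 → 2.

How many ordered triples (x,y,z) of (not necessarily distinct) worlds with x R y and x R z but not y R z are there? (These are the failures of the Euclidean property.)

Enumerating: (1,2,2), (2,6,6), (4,2,2), (4,2,3), (4,2,4), (4,2,5), (4,3,2), (4,3,3), (4,3,4), (4,3,5), (4,5,2), (4,5,3), (4,5,5), (6,2,2).

14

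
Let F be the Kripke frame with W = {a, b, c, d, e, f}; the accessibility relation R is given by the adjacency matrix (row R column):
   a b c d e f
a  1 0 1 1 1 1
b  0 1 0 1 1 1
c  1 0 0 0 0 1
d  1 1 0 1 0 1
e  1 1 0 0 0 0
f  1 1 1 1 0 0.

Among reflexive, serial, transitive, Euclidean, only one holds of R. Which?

Reflexive: no — c is not related to itself.
Serial: yes — every world has a successor (e.g. a R a).
Transitive: no — a R d and d R b, but not a R b.
Euclidean: no — a R c and a R d, but not c R d.
Only serial holds.

serial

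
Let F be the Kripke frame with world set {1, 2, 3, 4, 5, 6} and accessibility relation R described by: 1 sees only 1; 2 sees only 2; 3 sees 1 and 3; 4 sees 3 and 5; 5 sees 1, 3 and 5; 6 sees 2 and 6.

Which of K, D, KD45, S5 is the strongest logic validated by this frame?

Serial (axiom D): yes — every world has a successor (e.g. 1 R 1).
Euclidean (axiom 5): no — 4 R 3 and 4 R 5, but not 3 R 5.
Transitive (axiom 4): no — 4 R 3 and 3 R 1, but not 4 R 1.
Reflexive (axiom T): no — 4 is not related to itself.
So F validates K, D; KD45 would additionally require R to be Euclidean and transitive. The strongest is D.

D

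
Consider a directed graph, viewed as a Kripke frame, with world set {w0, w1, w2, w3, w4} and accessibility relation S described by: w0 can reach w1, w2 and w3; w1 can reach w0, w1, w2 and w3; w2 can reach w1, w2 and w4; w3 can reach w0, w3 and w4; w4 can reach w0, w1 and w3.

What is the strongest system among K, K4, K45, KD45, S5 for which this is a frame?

Transitive (axiom 4): no — w0 S w2 and w2 S w4, but not w0 S w4.
Euclidean (axiom 5): no — w0 S w2 and w0 S w3, but not w2 S w3.
Serial (axiom D): yes — every world has a successor (e.g. w0 S w1).
Reflexive (axiom T): no — w0 is not related to itself.
So F validates K; K4 would additionally require S to be transitive. The strongest is K.

K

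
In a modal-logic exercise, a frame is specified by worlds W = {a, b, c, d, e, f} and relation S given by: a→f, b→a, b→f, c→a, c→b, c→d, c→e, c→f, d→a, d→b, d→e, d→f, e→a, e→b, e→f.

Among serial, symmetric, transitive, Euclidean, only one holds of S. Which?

transitive

Serial: no — f has no S-successor.
Symmetric: no — a S f but not f S a.
Transitive: yes — every two-step S-path is closed by a direct edge.
Euclidean: no — b S f and b S a, but not f S a.
Only transitive holds.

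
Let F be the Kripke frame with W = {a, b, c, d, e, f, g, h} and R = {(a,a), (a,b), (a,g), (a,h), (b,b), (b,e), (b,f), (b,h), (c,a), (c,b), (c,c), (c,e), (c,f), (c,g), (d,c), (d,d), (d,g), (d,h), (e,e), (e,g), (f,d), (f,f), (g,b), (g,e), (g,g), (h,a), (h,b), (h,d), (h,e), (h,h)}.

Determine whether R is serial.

Yes

Serial: yes — every world has a successor (e.g. a R a).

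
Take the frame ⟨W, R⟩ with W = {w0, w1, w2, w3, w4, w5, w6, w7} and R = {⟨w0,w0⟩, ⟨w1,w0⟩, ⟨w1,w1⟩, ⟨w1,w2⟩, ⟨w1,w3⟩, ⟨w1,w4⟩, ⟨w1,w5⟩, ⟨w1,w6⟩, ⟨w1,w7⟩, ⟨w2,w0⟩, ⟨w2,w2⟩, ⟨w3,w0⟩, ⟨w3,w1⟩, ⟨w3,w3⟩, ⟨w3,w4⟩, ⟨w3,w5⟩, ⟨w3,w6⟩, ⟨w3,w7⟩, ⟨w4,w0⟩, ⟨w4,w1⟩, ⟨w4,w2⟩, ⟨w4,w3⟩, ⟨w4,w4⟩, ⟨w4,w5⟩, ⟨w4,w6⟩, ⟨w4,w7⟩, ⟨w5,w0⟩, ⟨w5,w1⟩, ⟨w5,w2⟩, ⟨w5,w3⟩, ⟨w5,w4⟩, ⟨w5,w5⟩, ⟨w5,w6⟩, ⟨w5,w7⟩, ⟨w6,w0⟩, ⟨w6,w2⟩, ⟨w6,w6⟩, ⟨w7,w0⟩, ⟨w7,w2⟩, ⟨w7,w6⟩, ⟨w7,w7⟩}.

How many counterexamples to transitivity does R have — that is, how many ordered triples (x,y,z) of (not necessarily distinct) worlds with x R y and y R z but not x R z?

Enumerating: (w3,w1,w2), (w3,w4,w2), (w3,w5,w2), (w3,w6,w2), (w3,w7,w2).

5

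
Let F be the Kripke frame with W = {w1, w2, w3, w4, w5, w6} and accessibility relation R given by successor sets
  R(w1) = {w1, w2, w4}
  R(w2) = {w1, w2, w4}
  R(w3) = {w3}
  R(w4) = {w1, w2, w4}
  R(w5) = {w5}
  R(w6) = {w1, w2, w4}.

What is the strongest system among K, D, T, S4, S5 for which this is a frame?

Serial (axiom D): yes — every world has a successor (e.g. w1 R w1).
Reflexive (axiom T): no — w6 is not related to itself.
Transitive (axiom 4): yes — every two-step R-path is closed by a direct edge.
Euclidean (axiom 5): yes — any two successors of a common world are R-related.
So F validates K, D; T would additionally require R to be reflexive. The strongest is D.

D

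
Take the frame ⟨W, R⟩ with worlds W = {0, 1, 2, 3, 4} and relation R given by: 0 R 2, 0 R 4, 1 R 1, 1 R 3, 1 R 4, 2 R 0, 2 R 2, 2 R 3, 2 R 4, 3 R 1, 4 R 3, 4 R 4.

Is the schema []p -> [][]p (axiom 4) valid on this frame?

No

By correspondence theory, 4 is valid on a frame iff R is transitive.
Transitive: no — 0 R 2 and 2 R 3, but not 0 R 3.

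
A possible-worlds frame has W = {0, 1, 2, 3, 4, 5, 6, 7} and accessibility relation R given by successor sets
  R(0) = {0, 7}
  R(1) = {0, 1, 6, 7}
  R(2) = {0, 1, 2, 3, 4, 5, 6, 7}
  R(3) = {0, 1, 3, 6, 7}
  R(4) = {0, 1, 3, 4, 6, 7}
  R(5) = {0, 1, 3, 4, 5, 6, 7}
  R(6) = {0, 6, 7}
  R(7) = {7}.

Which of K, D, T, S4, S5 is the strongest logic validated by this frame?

Serial (axiom D): yes — every world has a successor (e.g. 0 R 0).
Reflexive (axiom T): yes — every world is R-related to itself.
Transitive (axiom 4): yes — every two-step R-path is closed by a direct edge.
Euclidean (axiom 5): no — 1 R 0 and 1 R 6, but not 0 R 6.
So F validates K, D, T, S4; S5 would additionally require R to be Euclidean. The strongest is S4.

S4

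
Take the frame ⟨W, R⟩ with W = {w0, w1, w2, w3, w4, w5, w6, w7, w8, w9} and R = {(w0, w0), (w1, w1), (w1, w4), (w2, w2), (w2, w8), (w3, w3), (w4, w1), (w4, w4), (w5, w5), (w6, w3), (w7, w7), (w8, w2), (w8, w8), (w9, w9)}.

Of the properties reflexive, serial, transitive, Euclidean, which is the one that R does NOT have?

reflexive

Reflexive: no — w6 is not related to itself.
Serial: yes — every world has a successor (e.g. w0 R w0).
Transitive: yes — every two-step R-path is closed by a direct edge.
Euclidean: yes — any two successors of a common world are R-related.
Only reflexive fails.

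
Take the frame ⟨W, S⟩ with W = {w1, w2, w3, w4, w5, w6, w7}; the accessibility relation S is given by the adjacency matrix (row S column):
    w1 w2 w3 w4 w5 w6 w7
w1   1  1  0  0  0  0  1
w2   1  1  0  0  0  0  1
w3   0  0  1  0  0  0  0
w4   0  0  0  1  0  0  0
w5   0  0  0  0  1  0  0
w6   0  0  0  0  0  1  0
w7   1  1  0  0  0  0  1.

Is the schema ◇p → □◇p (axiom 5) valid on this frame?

The schema 5 characterises exactly the Euclidean frames.
Euclidean: yes — any two successors of a common world are S-related.

Yes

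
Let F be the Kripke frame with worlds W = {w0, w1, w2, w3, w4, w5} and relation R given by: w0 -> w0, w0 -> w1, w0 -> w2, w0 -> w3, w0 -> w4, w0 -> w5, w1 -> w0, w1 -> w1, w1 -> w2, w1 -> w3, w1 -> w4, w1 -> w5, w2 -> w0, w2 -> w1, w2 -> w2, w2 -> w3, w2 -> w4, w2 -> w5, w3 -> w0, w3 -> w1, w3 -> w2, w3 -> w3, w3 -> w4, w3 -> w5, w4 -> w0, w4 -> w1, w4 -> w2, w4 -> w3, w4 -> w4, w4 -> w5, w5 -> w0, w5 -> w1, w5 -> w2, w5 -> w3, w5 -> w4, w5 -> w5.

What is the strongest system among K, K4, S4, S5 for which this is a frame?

Transitive (axiom 4): yes — every two-step R-path is closed by a direct edge.
Reflexive (axiom T): yes — every world is R-related to itself.
Euclidean (axiom 5): yes — any two successors of a common world are R-related.
So F validates K, K4, S4, S5. The strongest is S5.

S5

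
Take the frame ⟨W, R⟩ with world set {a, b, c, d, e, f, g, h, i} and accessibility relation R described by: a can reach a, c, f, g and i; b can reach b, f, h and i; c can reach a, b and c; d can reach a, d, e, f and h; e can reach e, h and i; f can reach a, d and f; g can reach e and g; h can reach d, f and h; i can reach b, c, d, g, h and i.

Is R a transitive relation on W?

Transitive: no — a R c and c R b, but not a R b.

No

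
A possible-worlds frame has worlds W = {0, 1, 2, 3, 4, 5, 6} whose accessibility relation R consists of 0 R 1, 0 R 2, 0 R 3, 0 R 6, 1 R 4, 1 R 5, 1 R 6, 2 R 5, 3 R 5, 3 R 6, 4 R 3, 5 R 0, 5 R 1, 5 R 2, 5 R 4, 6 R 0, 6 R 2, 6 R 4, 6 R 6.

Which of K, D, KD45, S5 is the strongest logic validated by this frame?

Serial (axiom D): yes — every world has a successor (e.g. 0 R 1).
Euclidean (axiom 5): no — 0 R 1 and 0 R 2, but not 1 R 2.
Transitive (axiom 4): no — 0 R 1 and 1 R 4, but not 0 R 4.
Reflexive (axiom T): no — 0 is not related to itself.
So F validates K, D; KD45 would additionally require R to be Euclidean and transitive. The strongest is D.

D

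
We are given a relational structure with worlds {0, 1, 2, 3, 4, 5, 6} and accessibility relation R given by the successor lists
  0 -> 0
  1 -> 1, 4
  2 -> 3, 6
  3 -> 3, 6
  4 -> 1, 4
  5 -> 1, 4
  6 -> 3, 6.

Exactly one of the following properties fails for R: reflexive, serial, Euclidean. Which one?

reflexive

Reflexive: no — 2 is not related to itself.
Serial: yes — every world has a successor (e.g. 0 R 0).
Euclidean: yes — any two successors of a common world are R-related.
Only reflexive fails.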